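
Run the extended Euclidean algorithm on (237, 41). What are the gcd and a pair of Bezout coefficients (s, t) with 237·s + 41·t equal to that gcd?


Euclidean algorithm on (237, 41) — divide until remainder is 0:
  237 = 5 · 41 + 32
  41 = 1 · 32 + 9
  32 = 3 · 9 + 5
  9 = 1 · 5 + 4
  5 = 1 · 4 + 1
  4 = 4 · 1 + 0
gcd(237, 41) = 1.
Track Bezout coefficients alongside the remainders: start with r₀ = 237 = a·1 + b·0 (s = 1, t = 0) and r₁ = 41 = a·0 + b·1 (s = 0, t = 1); each new remainder r_{k+1} = r_{k-1} − q_k·r_k inherits s_{k+1} = s_{k-1} − q_k·s_k, t_{k+1} = t_{k-1} − q_k·t_k, so r_k = a·s_k + b·t_k at every step:
  q = 5: r = 32, s = 1 − 5·0 = 1, t = 0 − 5·1 = -5  (check: 237·1 + 41·(-5) = 32)
  q = 1: r = 9, s = 0 − 1·1 = -1, t = 1 − 1·(-5) = 6  (check: 237·(-1) + 41·6 = 9)
  q = 3: r = 5, s = 1 − 3·(-1) = 4, t = -5 − 3·6 = -23  (check: 237·4 + 41·(-23) = 5)
  q = 1: r = 4, s = -1 − 1·4 = -5, t = 6 − 1·(-23) = 29  (check: 237·(-5) + 41·29 = 4)
  q = 1: r = 1, s = 4 − 1·(-5) = 9, t = -23 − 1·29 = -52  (check: 237·9 + 41·(-52) = 1)
The row with r = 1 (the gcd) gives the Bezout coefficients s = 9, t = -52.
Result: 237 · (9) + 41 · (-52) = 1.

gcd(237, 41) = 1; s = 9, t = -52 (check: 237·9 + 41·(-52) = 1).


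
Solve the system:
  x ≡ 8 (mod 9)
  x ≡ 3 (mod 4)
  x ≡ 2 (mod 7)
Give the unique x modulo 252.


Moduli 9, 4, 7 are pairwise coprime; by CRT there is a unique solution modulo M = 9 · 4 · 7 = 252.
Solve pairwise, accumulating the modulus:
  Start with x ≡ 8 (mod 9).
  Combine with x ≡ 3 (mod 4): since gcd(9, 4) = 1, we get a unique residue mod 36.
    Write x = 8 + 9·t and substitute into x ≡ 3 (mod 4): 9·t ≡ 3 − 8 = -5 (mod 4).
    Reduce coefficients mod 4: 1·t ≡ 3 (mod 4).
    So t ≡ 3 (mod 4).
    Then x = 8 + 9·3 = 35, valid modulo lcm(9, 4) = 36: x ≡ 35 (mod 36).
  Combine with x ≡ 2 (mod 7): since gcd(36, 7) = 1, we get a unique residue mod 252.
    Write x = 35 + 36·t and substitute into x ≡ 2 (mod 7): 36·t ≡ 2 − 35 = -33 (mod 7).
    Reduce coefficients mod 7: 1·t ≡ 2 (mod 7).
    So t ≡ 2 (mod 7).
    Then x = 35 + 36·2 = 107, valid modulo lcm(36, 7) = 252: x ≡ 107 (mod 252).
Verify: 107 mod 9 = 8 ✓, 107 mod 4 = 3 ✓, 107 mod 7 = 2 ✓.

x ≡ 107 (mod 252).


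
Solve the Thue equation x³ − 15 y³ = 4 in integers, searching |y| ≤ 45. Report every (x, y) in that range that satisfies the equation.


The equation is x³ - 15y³ = 4. For fixed y, x³ = 15·y³ + 4, so a solution requires the RHS to be a perfect cube.
Strategy: iterate y from -45 to 45, compute RHS = 15·y³ + 4, and check whether it is a (positive or negative) perfect cube.
Check small values of y:
  y = 0: RHS = 4 is not a perfect cube.
  y = 1: RHS = 19 is not a perfect cube.
  y = -1: RHS = -11 is not a perfect cube.
  y = 2: RHS = 124 is not a perfect cube.
  y = -2: RHS = -116 is not a perfect cube.
  y = 3: RHS = 409 is not a perfect cube.
  y = -3: RHS = -401 is not a perfect cube.
Continuing the search up to |y| = 45 finds no solutions either.
No (x, y) in the scanned range satisfies the equation.

No integer solutions with |y| ≤ 45.


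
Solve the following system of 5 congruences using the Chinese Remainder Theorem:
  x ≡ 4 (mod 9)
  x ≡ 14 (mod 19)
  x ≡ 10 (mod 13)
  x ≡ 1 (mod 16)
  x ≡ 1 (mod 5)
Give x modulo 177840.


Product of moduli M = 9 · 19 · 13 · 16 · 5 = 177840.
Merge one congruence at a time:
  Start: x ≡ 4 (mod 9).
  Combine with x ≡ 14 (mod 19); new modulus lcm = 171.
    Write x = 4 + 9·t and substitute into x ≡ 14 (mod 19): 9·t ≡ 14 − 4 = 10 (mod 19).
    The inverse of 9 mod 19 is 17 (since 9·17 = 153 = 8·19 + 1), so t ≡ 17·10 = 170 ≡ 18 (mod 19).
    Then x = 4 + 9·18 = 166, valid modulo lcm(9, 19) = 171: x ≡ 166 (mod 171).
  Combine with x ≡ 10 (mod 13); new modulus lcm = 2223.
    Write x = 166 + 171·t and substitute into x ≡ 10 (mod 13): 171·t ≡ 10 − 166 = -156 (mod 13).
    Reduce coefficients mod 13: 2·t ≡ 0 (mod 13).
    The inverse of 2 mod 13 is 7 (since 2·7 = 14 = 1·13 + 1), so t ≡ 7·0 = 0 ≡ 0 (mod 13).
    Then x = 166 + 171·0 = 166, valid modulo lcm(171, 13) = 2223: x ≡ 166 (mod 2223).
  Combine with x ≡ 1 (mod 16); new modulus lcm = 35568.
    Write x = 166 + 2223·t and substitute into x ≡ 1 (mod 16): 2223·t ≡ 1 − 166 = -165 (mod 16).
    Reduce coefficients mod 16: 15·t ≡ 11 (mod 16).
    The inverse of 15 mod 16 is 15 (since 15·15 = 225 = 14·16 + 1), so t ≡ 15·11 = 165 ≡ 5 (mod 16).
    Then x = 166 + 2223·5 = 11281, valid modulo lcm(2223, 16) = 35568: x ≡ 11281 (mod 35568).
  Combine with x ≡ 1 (mod 5); new modulus lcm = 177840.
    Write x = 11281 + 35568·t and substitute into x ≡ 1 (mod 5): 35568·t ≡ 1 − 11281 = -11280 (mod 5).
    Reduce coefficients mod 5: 3·t ≡ 0 (mod 5).
    The inverse of 3 mod 5 is 2 (since 3·2 = 6 = 1·5 + 1), so t ≡ 2·0 = 0 ≡ 0 (mod 5).
    Then x = 11281 + 35568·0 = 11281, valid modulo lcm(35568, 5) = 177840: x ≡ 11281 (mod 177840).
Verify against each original: 11281 mod 9 = 4, 11281 mod 19 = 14, 11281 mod 13 = 10, 11281 mod 16 = 1, 11281 mod 5 = 1.

x ≡ 11281 (mod 177840).


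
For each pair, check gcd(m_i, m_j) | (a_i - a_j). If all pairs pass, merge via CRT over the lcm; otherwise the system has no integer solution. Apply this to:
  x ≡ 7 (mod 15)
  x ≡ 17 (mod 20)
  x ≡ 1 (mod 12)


Moduli 15, 20, 12 are not pairwise coprime, so CRT works modulo lcm(m_i) when all pairwise compatibility conditions hold.
Pairwise compatibility: gcd(m_i, m_j) must divide a_i - a_j for every pair.
Merge one congruence at a time:
  Start: x ≡ 7 (mod 15).
  Combine with x ≡ 17 (mod 20): gcd(15, 20) = 5; 17 - 7 = 10, which IS divisible by 5, so compatible.
    Write x = 7 + 15·t and substitute into x ≡ 17 (mod 20): 15·t ≡ 17 − 7 = 10 (mod 20).
    Divide the congruence (and modulus) by g = 5: 3·t ≡ 2 (mod 4).
    The inverse of 3 mod 4 is 3 (since 3·3 = 9 = 2·4 + 1), so t ≡ 3·2 = 6 ≡ 2 (mod 4).
    Then x = 7 + 15·2 = 37, valid modulo lcm(15, 20) = 60: x ≡ 37 (mod 60).
  Combine with x ≡ 1 (mod 12): gcd(60, 12) = 12; 1 - 37 = -36, which IS divisible by 12, so compatible.
    Write x = 37 + 60·t and substitute into x ≡ 1 (mod 12): 60·t ≡ 1 − 37 = -36 (mod 12).
    Divide the congruence (and modulus) by g = 12: 5·t ≡ -3 (mod 1).
    Modulo 1 every t works; take t = 0.
    Then x = 37 + 60·0 = 37, valid modulo lcm(60, 12) = 60: x ≡ 37 (mod 60).
Verify: 37 mod 15 = 7, 37 mod 20 = 17, 37 mod 12 = 1.

x ≡ 37 (mod 60).


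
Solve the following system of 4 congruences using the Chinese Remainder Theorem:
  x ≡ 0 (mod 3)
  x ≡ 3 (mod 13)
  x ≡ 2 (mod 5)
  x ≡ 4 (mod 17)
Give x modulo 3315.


Product of moduli M = 3 · 13 · 5 · 17 = 3315.
Merge one congruence at a time:
  Start: x ≡ 0 (mod 3).
  Combine with x ≡ 3 (mod 13); new modulus lcm = 39.
    Write x = 0 + 3·t and substitute into x ≡ 3 (mod 13): 3·t ≡ 3 − 0 = 3 (mod 13).
    The inverse of 3 mod 13 is 9 (since 3·9 = 27 = 2·13 + 1), so t ≡ 9·3 = 27 ≡ 1 (mod 13).
    Then x = 0 + 3·1 = 3, valid modulo lcm(3, 13) = 39: x ≡ 3 (mod 39).
  Combine with x ≡ 2 (mod 5); new modulus lcm = 195.
    Write x = 3 + 39·t and substitute into x ≡ 2 (mod 5): 39·t ≡ 2 − 3 = -1 (mod 5).
    Reduce coefficients mod 5: 4·t ≡ 4 (mod 5).
    The inverse of 4 mod 5 is 4 (since 4·4 = 16 = 3·5 + 1), so t ≡ 4·4 = 16 ≡ 1 (mod 5).
    Then x = 3 + 39·1 = 42, valid modulo lcm(39, 5) = 195: x ≡ 42 (mod 195).
  Combine with x ≡ 4 (mod 17); new modulus lcm = 3315.
    Write x = 42 + 195·t and substitute into x ≡ 4 (mod 17): 195·t ≡ 4 − 42 = -38 (mod 17).
    Reduce coefficients mod 17: 8·t ≡ 13 (mod 17).
    The inverse of 8 mod 17 is 15 (since 8·15 = 120 = 7·17 + 1), so t ≡ 15·13 = 195 ≡ 8 (mod 17).
    Then x = 42 + 195·8 = 1602, valid modulo lcm(195, 17) = 3315: x ≡ 1602 (mod 3315).
Verify against each original: 1602 mod 3 = 0, 1602 mod 13 = 3, 1602 mod 5 = 2, 1602 mod 17 = 4.

x ≡ 1602 (mod 3315).


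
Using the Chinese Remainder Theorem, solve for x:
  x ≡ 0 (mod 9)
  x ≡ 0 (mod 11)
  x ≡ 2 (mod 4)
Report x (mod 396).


Moduli 9, 11, 4 are pairwise coprime; by CRT there is a unique solution modulo M = 9 · 11 · 4 = 396.
Solve pairwise, accumulating the modulus:
  Start with x ≡ 0 (mod 9).
  Combine with x ≡ 0 (mod 11): since gcd(9, 11) = 1, we get a unique residue mod 99.
    Write x = 0 + 9·t and substitute into x ≡ 0 (mod 11): 9·t ≡ 0 − 0 = 0 (mod 11).
    The inverse of 9 mod 11 is 5 (since 9·5 = 45 = 4·11 + 1), so t ≡ 5·0 = 0 ≡ 0 (mod 11).
    Then x = 0 + 9·0 = 0, valid modulo lcm(9, 11) = 99: x ≡ 0 (mod 99).
  Combine with x ≡ 2 (mod 4): since gcd(99, 4) = 1, we get a unique residue mod 396.
    Write x = 0 + 99·t and substitute into x ≡ 2 (mod 4): 99·t ≡ 2 − 0 = 2 (mod 4).
    Reduce coefficients mod 4: 3·t ≡ 2 (mod 4).
    The inverse of 3 mod 4 is 3 (since 3·3 = 9 = 2·4 + 1), so t ≡ 3·2 = 6 ≡ 2 (mod 4).
    Then x = 0 + 99·2 = 198, valid modulo lcm(99, 4) = 396: x ≡ 198 (mod 396).
Verify: 198 mod 9 = 0 ✓, 198 mod 11 = 0 ✓, 198 mod 4 = 2 ✓.

x ≡ 198 (mod 396).


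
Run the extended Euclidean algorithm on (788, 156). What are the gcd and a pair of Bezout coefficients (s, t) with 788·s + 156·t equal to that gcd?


Euclidean algorithm on (788, 156) — divide until remainder is 0:
  788 = 5 · 156 + 8
  156 = 19 · 8 + 4
  8 = 2 · 4 + 0
gcd(788, 156) = 4.
Track Bezout coefficients alongside the remainders: start with r₀ = 788 = a·1 + b·0 (s = 1, t = 0) and r₁ = 156 = a·0 + b·1 (s = 0, t = 1); each new remainder r_{k+1} = r_{k-1} − q_k·r_k inherits s_{k+1} = s_{k-1} − q_k·s_k, t_{k+1} = t_{k-1} − q_k·t_k, so r_k = a·s_k + b·t_k at every step:
  q = 5: r = 8, s = 1 − 5·0 = 1, t = 0 − 5·1 = -5  (check: 788·1 + 156·(-5) = 8)
  q = 19: r = 4, s = 0 − 19·1 = -19, t = 1 − 19·(-5) = 96  (check: 788·(-19) + 156·96 = 4)
The row with r = 4 (the gcd) gives the Bezout coefficients s = -19, t = 96.
Result: 788 · (-19) + 156 · (96) = 4.

gcd(788, 156) = 4; s = -19, t = 96 (check: 788·(-19) + 156·96 = 4).


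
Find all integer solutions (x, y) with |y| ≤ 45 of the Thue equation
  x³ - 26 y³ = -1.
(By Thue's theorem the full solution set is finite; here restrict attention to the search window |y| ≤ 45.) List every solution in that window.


The equation is x³ - 26y³ = -1. For fixed y, x³ = 26·y³ − 1, so a solution requires the RHS to be a perfect cube.
Strategy: iterate y from -45 to 45, compute RHS = 26·y³ − 1, and check whether it is a (positive or negative) perfect cube.
Check small values of y:
  y = 0: RHS = -1 = (-1)³ ⇒ x = -1 works.
  y = 1: RHS = 25 is not a perfect cube.
  y = -1: RHS = -27 = (-3)³ ⇒ x = -3 works.
  y = 2: RHS = 207 is not a perfect cube.
  y = -2: RHS = -209 is not a perfect cube.
  y = 3: RHS = 701 is not a perfect cube.
  y = -3: RHS = -703 is not a perfect cube.
Continuing the search up to |y| = 45 finds no further solutions beyond those listed.
Collected solutions: (-1, 0), (-3, -1).

Solutions (with |y| ≤ 45): (-1, 0), (-3, -1).


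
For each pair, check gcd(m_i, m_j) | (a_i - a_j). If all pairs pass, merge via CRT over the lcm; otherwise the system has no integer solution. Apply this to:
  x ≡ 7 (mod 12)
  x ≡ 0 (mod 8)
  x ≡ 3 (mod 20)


Moduli 12, 8, 20 are not pairwise coprime, so CRT works modulo lcm(m_i) when all pairwise compatibility conditions hold.
Pairwise compatibility: gcd(m_i, m_j) must divide a_i - a_j for every pair.
Merge one congruence at a time:
  Start: x ≡ 7 (mod 12).
  Combine with x ≡ 0 (mod 8): gcd(12, 8) = 4, and 0 - 7 = -7 is NOT divisible by 4.
    ⇒ system is inconsistent (no integer solution).

No solution (the system is inconsistent).


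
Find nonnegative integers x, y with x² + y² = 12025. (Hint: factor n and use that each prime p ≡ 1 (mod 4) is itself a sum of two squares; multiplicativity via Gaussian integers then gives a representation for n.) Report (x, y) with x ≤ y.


Step 1: Factor n = 12025 = 5^2 · 13 · 37.
Step 2: Check the mod-4 condition on each prime factor: 5 ≡ 1 (mod 4), exponent 2; 13 ≡ 1 (mod 4), exponent 1; 37 ≡ 1 (mod 4), exponent 1.
All primes ≡ 3 (mod 4) appear to even exponent (or don't appear), so by the two-squares theorem n IS expressible as a sum of two squares.
Step 3: Build a representation. Group n = k² · m with k = 5 and m = 13 · 37 = 481 (a product of primes ≡ 1 (mod 4)); a representation of m scales to one of n via (k·x)² + (k·y)² = k²(x² + y²). Each prime p ≡ 1 (mod 4) is itself a sum of two squares; find a² by testing p − a² for a perfect square:
  13: 13 − 1² = 12, 13 − 2² = 9 = 3² ⇒ 13 = 2² + 3².
  37: 37 − 1² = 36 = 6² ⇒ 37 = 1² + 6².
  Combine using the Brahmagupta–Fibonacci identity (a² + b²)(c² + d²) = (ac − bd)² + (ad + bc)² = (ac + bd)² + (ad − bc)²:
  13 · 37 = 481: from (2² + 3²)(1² + 6²), take (2·1 − 3·6, 2·6 + 3·1) = (2 − 18, 12 + 3) = (-16, 15); dropping signs (only squares matter) gives (16, 15); check 16² + 15² = 256 + 225 = 481 ✓.
  Scale by k = 5: (5·16, 5·15) = (80, 75).
Step 4: Order so x ≤ y and verify: 75² + 80² = 5625 + 6400 = 12025 = n. ✓

n = 12025 = 75² + 80² (one valid representation with x ≤ y).


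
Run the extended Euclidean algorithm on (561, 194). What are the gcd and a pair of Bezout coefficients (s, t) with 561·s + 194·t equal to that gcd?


Euclidean algorithm on (561, 194) — divide until remainder is 0:
  561 = 2 · 194 + 173
  194 = 1 · 173 + 21
  173 = 8 · 21 + 5
  21 = 4 · 5 + 1
  5 = 5 · 1 + 0
gcd(561, 194) = 1.
Track Bezout coefficients alongside the remainders: start with r₀ = 561 = a·1 + b·0 (s = 1, t = 0) and r₁ = 194 = a·0 + b·1 (s = 0, t = 1); each new remainder r_{k+1} = r_{k-1} − q_k·r_k inherits s_{k+1} = s_{k-1} − q_k·s_k, t_{k+1} = t_{k-1} − q_k·t_k, so r_k = a·s_k + b·t_k at every step:
  q = 2: r = 173, s = 1 − 2·0 = 1, t = 0 − 2·1 = -2  (check: 561·1 + 194·(-2) = 173)
  q = 1: r = 21, s = 0 − 1·1 = -1, t = 1 − 1·(-2) = 3  (check: 561·(-1) + 194·3 = 21)
  q = 8: r = 5, s = 1 − 8·(-1) = 9, t = -2 − 8·3 = -26  (check: 561·9 + 194·(-26) = 5)
  q = 4: r = 1, s = -1 − 4·9 = -37, t = 3 − 4·(-26) = 107  (check: 561·(-37) + 194·107 = 1)
The row with r = 1 (the gcd) gives the Bezout coefficients s = -37, t = 107.
Result: 561 · (-37) + 194 · (107) = 1.

gcd(561, 194) = 1; s = -37, t = 107 (check: 561·(-37) + 194·107 = 1).


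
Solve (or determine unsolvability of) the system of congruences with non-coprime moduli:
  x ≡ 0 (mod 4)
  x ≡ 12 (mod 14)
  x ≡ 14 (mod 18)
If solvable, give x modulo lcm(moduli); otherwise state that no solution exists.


Moduli 4, 14, 18 are not pairwise coprime, so CRT works modulo lcm(m_i) when all pairwise compatibility conditions hold.
Pairwise compatibility: gcd(m_i, m_j) must divide a_i - a_j for every pair.
Merge one congruence at a time:
  Start: x ≡ 0 (mod 4).
  Combine with x ≡ 12 (mod 14): gcd(4, 14) = 2; 12 - 0 = 12, which IS divisible by 2, so compatible.
    Write x = 0 + 4·t and substitute into x ≡ 12 (mod 14): 4·t ≡ 12 − 0 = 12 (mod 14).
    Divide the congruence (and modulus) by g = 2: 2·t ≡ 6 (mod 7).
    The inverse of 2 mod 7 is 4 (since 2·4 = 8 = 1·7 + 1), so t ≡ 4·6 = 24 ≡ 3 (mod 7).
    Then x = 0 + 4·3 = 12, valid modulo lcm(4, 14) = 28: x ≡ 12 (mod 28).
  Combine with x ≡ 14 (mod 18): gcd(28, 18) = 2; 14 - 12 = 2, which IS divisible by 2, so compatible.
    Write x = 12 + 28·t and substitute into x ≡ 14 (mod 18): 28·t ≡ 14 − 12 = 2 (mod 18).
    Divide the congruence (and modulus) by g = 2: 14·t ≡ 1 (mod 9).
    Reduce coefficients mod 9: 5·t ≡ 1 (mod 9).
    The inverse of 5 mod 9 is 2 (since 5·2 = 10 = 1·9 + 1), so t ≡ 2·1 = 2 ≡ 2 (mod 9).
    Then x = 12 + 28·2 = 68, valid modulo lcm(28, 18) = 252: x ≡ 68 (mod 252).
Verify: 68 mod 4 = 0, 68 mod 14 = 12, 68 mod 18 = 14.

x ≡ 68 (mod 252).


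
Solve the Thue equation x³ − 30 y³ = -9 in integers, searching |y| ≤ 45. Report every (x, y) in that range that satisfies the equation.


The equation is x³ - 30y³ = -9. For fixed y, x³ = 30·y³ − 9, so a solution requires the RHS to be a perfect cube.
Strategy: iterate y from -45 to 45, compute RHS = 30·y³ − 9, and check whether it is a (positive or negative) perfect cube.
Check small values of y:
  y = 0: RHS = -9 is not a perfect cube.
  y = 1: RHS = 21 is not a perfect cube.
  y = -1: RHS = -39 is not a perfect cube.
  y = 2: RHS = 231 is not a perfect cube.
  y = -2: RHS = -249 is not a perfect cube.
  y = 3: RHS = 801 is not a perfect cube.
  y = -3: RHS = -819 is not a perfect cube.
Continuing the search up to |y| = 45 finds no solutions either.
No (x, y) in the scanned range satisfies the equation.

No integer solutions with |y| ≤ 45.


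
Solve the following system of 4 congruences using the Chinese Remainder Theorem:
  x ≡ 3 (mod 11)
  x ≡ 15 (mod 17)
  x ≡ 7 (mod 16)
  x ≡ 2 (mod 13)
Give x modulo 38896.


Product of moduli M = 11 · 17 · 16 · 13 = 38896.
Merge one congruence at a time:
  Start: x ≡ 3 (mod 11).
  Combine with x ≡ 15 (mod 17); new modulus lcm = 187.
    Write x = 3 + 11·t and substitute into x ≡ 15 (mod 17): 11·t ≡ 15 − 3 = 12 (mod 17).
    The inverse of 11 mod 17 is 14 (since 11·14 = 154 = 9·17 + 1), so t ≡ 14·12 = 168 ≡ 15 (mod 17).
    Then x = 3 + 11·15 = 168, valid modulo lcm(11, 17) = 187: x ≡ 168 (mod 187).
  Combine with x ≡ 7 (mod 16); new modulus lcm = 2992.
    Write x = 168 + 187·t and substitute into x ≡ 7 (mod 16): 187·t ≡ 7 − 168 = -161 (mod 16).
    Reduce coefficients mod 16: 11·t ≡ 15 (mod 16).
    The inverse of 11 mod 16 is 3 (since 11·3 = 33 = 2·16 + 1), so t ≡ 3·15 = 45 ≡ 13 (mod 16).
    Then x = 168 + 187·13 = 2599, valid modulo lcm(187, 16) = 2992: x ≡ 2599 (mod 2992).
  Combine with x ≡ 2 (mod 13); new modulus lcm = 38896.
    Write x = 2599 + 2992·t and substitute into x ≡ 2 (mod 13): 2992·t ≡ 2 − 2599 = -2597 (mod 13).
    Reduce coefficients mod 13: 2·t ≡ 3 (mod 13).
    The inverse of 2 mod 13 is 7 (since 2·7 = 14 = 1·13 + 1), so t ≡ 7·3 = 21 ≡ 8 (mod 13).
    Then x = 2599 + 2992·8 = 26535, valid modulo lcm(2992, 13) = 38896: x ≡ 26535 (mod 38896).
Verify against each original: 26535 mod 11 = 3, 26535 mod 17 = 15, 26535 mod 16 = 7, 26535 mod 13 = 2.

x ≡ 26535 (mod 38896).


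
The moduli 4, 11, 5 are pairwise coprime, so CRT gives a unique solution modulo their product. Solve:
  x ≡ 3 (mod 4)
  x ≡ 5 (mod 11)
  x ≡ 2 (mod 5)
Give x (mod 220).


Moduli 4, 11, 5 are pairwise coprime; by CRT there is a unique solution modulo M = 4 · 11 · 5 = 220.
Solve pairwise, accumulating the modulus:
  Start with x ≡ 3 (mod 4).
  Combine with x ≡ 5 (mod 11): since gcd(4, 11) = 1, we get a unique residue mod 44.
    Write x = 3 + 4·t and substitute into x ≡ 5 (mod 11): 4·t ≡ 5 − 3 = 2 (mod 11).
    The inverse of 4 mod 11 is 3 (since 4·3 = 12 = 1·11 + 1), so t ≡ 3·2 = 6 ≡ 6 (mod 11).
    Then x = 3 + 4·6 = 27, valid modulo lcm(4, 11) = 44: x ≡ 27 (mod 44).
  Combine with x ≡ 2 (mod 5): since gcd(44, 5) = 1, we get a unique residue mod 220.
    Write x = 27 + 44·t and substitute into x ≡ 2 (mod 5): 44·t ≡ 2 − 27 = -25 (mod 5).
    Reduce coefficients mod 5: 4·t ≡ 0 (mod 5).
    The inverse of 4 mod 5 is 4 (since 4·4 = 16 = 3·5 + 1), so t ≡ 4·0 = 0 ≡ 0 (mod 5).
    Then x = 27 + 44·0 = 27, valid modulo lcm(44, 5) = 220: x ≡ 27 (mod 220).
Verify: 27 mod 4 = 3 ✓, 27 mod 11 = 5 ✓, 27 mod 5 = 2 ✓.

x ≡ 27 (mod 220).


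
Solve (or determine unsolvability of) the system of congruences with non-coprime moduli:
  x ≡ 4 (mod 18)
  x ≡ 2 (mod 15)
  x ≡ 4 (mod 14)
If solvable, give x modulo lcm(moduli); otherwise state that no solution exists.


Moduli 18, 15, 14 are not pairwise coprime, so CRT works modulo lcm(m_i) when all pairwise compatibility conditions hold.
Pairwise compatibility: gcd(m_i, m_j) must divide a_i - a_j for every pair.
Merge one congruence at a time:
  Start: x ≡ 4 (mod 18).
  Combine with x ≡ 2 (mod 15): gcd(18, 15) = 3, and 2 - 4 = -2 is NOT divisible by 3.
    ⇒ system is inconsistent (no integer solution).

No solution (the system is inconsistent).


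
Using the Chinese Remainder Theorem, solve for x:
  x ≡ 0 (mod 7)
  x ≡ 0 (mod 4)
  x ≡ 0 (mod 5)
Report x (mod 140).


Moduli 7, 4, 5 are pairwise coprime; by CRT there is a unique solution modulo M = 7 · 4 · 5 = 140.
Solve pairwise, accumulating the modulus:
  Start with x ≡ 0 (mod 7).
  Combine with x ≡ 0 (mod 4): since gcd(7, 4) = 1, we get a unique residue mod 28.
    Write x = 0 + 7·t and substitute into x ≡ 0 (mod 4): 7·t ≡ 0 − 0 = 0 (mod 4).
    Reduce coefficients mod 4: 3·t ≡ 0 (mod 4).
    The inverse of 3 mod 4 is 3 (since 3·3 = 9 = 2·4 + 1), so t ≡ 3·0 = 0 ≡ 0 (mod 4).
    Then x = 0 + 7·0 = 0, valid modulo lcm(7, 4) = 28: x ≡ 0 (mod 28).
  Combine with x ≡ 0 (mod 5): since gcd(28, 5) = 1, we get a unique residue mod 140.
    Write x = 0 + 28·t and substitute into x ≡ 0 (mod 5): 28·t ≡ 0 − 0 = 0 (mod 5).
    Reduce coefficients mod 5: 3·t ≡ 0 (mod 5).
    The inverse of 3 mod 5 is 2 (since 3·2 = 6 = 1·5 + 1), so t ≡ 2·0 = 0 ≡ 0 (mod 5).
    Then x = 0 + 28·0 = 0, valid modulo lcm(28, 5) = 140: x ≡ 0 (mod 140).
Verify: 0 mod 7 = 0 ✓, 0 mod 4 = 0 ✓, 0 mod 5 = 0 ✓.

x ≡ 0 (mod 140).


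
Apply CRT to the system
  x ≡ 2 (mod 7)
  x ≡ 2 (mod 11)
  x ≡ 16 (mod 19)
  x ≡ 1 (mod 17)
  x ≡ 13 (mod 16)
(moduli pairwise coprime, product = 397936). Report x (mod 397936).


Product of moduli M = 7 · 11 · 19 · 17 · 16 = 397936.
Merge one congruence at a time:
  Start: x ≡ 2 (mod 7).
  Combine with x ≡ 2 (mod 11); new modulus lcm = 77.
    Write x = 2 + 7·t and substitute into x ≡ 2 (mod 11): 7·t ≡ 2 − 2 = 0 (mod 11).
    The inverse of 7 mod 11 is 8 (since 7·8 = 56 = 5·11 + 1), so t ≡ 8·0 = 0 ≡ 0 (mod 11).
    Then x = 2 + 7·0 = 2, valid modulo lcm(7, 11) = 77: x ≡ 2 (mod 77).
  Combine with x ≡ 16 (mod 19); new modulus lcm = 1463.
    Write x = 2 + 77·t and substitute into x ≡ 16 (mod 19): 77·t ≡ 16 − 2 = 14 (mod 19).
    Reduce coefficients mod 19: 1·t ≡ 14 (mod 19).
    So t ≡ 14 (mod 19).
    Then x = 2 + 77·14 = 1080, valid modulo lcm(77, 19) = 1463: x ≡ 1080 (mod 1463).
  Combine with x ≡ 1 (mod 17); new modulus lcm = 24871.
    Write x = 1080 + 1463·t and substitute into x ≡ 1 (mod 17): 1463·t ≡ 1 − 1080 = -1079 (mod 17).
    Reduce coefficients mod 17: 1·t ≡ 9 (mod 17).
    So t ≡ 9 (mod 17).
    Then x = 1080 + 1463·9 = 14247, valid modulo lcm(1463, 17) = 24871: x ≡ 14247 (mod 24871).
  Combine with x ≡ 13 (mod 16); new modulus lcm = 397936.
    Write x = 14247 + 24871·t and substitute into x ≡ 13 (mod 16): 24871·t ≡ 13 − 14247 = -14234 (mod 16).
    Reduce coefficients mod 16: 7·t ≡ 6 (mod 16).
    The inverse of 7 mod 16 is 7 (since 7·7 = 49 = 3·16 + 1), so t ≡ 7·6 = 42 ≡ 10 (mod 16).
    Then x = 14247 + 24871·10 = 262957, valid modulo lcm(24871, 16) = 397936: x ≡ 262957 (mod 397936).
Verify against each original: 262957 mod 7 = 2, 262957 mod 11 = 2, 262957 mod 19 = 16, 262957 mod 17 = 1, 262957 mod 16 = 13.

x ≡ 262957 (mod 397936).


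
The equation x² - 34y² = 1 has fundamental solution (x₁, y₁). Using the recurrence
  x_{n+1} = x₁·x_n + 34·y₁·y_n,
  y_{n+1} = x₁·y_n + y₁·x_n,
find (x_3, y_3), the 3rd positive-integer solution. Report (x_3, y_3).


Step 1: Find the fundamental solution (x₁, y₁) of x² - 34y² = 1.
  Expand √34 as a continued fraction. a₀ = ⌊√34⌋ = 5; iterate m_{k+1} = d_k·a_k − m_k, d_{k+1} = (34 − m_{k+1}²)/d_k, a_{k+1} = ⌊(a₀ + m_{k+1})/d_{k+1}⌋ (starting m₀ = 0, d₀ = 1), with convergents p_k = a_k·p_{k-1} + p_{k-2}, q_k = a_k·q_{k-1} + q_{k-2} (p₋₁ = 1, q₋₁ = 0):
  k = 0: a₀ = 5; p₀/q₀ = 5/1; p₀² − 34·q₀² = 25 − 34 = -9.
  k = 1: m = 5, d = 9, a = ⌊(5 + 5)/9⌋ = 1; p/q = (1·5 + 1)/(1·1 + 0) = 6/1; p² − 34·q² = 36 − 34 = 2.
  k = 2: m = 4, d = 2, a = ⌊(5 + 4)/2⌋ = 4; p/q = (4·6 + 5)/(4·1 + 1) = 29/5; p² − 34·q² = 841 − 850 = -9.
  k = 3: m = 4, d = 9, a = ⌊(5 + 4)/9⌋ = 1; p/q = (1·29 + 6)/(1·5 + 1) = 35/6; p² − 34·q² = 1225 − 1224 = 1.
  The first convergent with p² − 34·q² = 1 gives the fundamental solution (x₁, y₁) = (35, 6).
Step 2: Apply the recurrence (x_{n+1}, y_{n+1}) = (x₁x_n + 34y₁y_n, x₁y_n + y₁x_n) repeatedly.
  From (x_1, y_1) = (35, 6): x_2 = 35·35 + 34·6·6 = 2449; y_2 = 35·6 + 6·35 = 420.
  From (x_2, y_2) = (2449, 420): x_3 = 35·2449 + 34·6·420 = 171395; y_3 = 35·420 + 6·2449 = 29394.
Step 3: Verify x_3² - 34·y_3² = 29376246025 - 29376246024 = 1 (should be 1). ✓

(x_1, y_1) = (35, 6); (x_3, y_3) = (171395, 29394).


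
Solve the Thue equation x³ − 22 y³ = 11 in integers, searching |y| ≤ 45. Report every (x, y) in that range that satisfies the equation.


The equation is x³ - 22y³ = 11. For fixed y, x³ = 22·y³ + 11, so a solution requires the RHS to be a perfect cube.
Strategy: iterate y from -45 to 45, compute RHS = 22·y³ + 11, and check whether it is a (positive or negative) perfect cube.
Check small values of y:
  y = 0: RHS = 11 is not a perfect cube.
  y = 1: RHS = 33 is not a perfect cube.
  y = -1: RHS = -11 is not a perfect cube.
  y = 2: RHS = 187 is not a perfect cube.
  y = -2: RHS = -165 is not a perfect cube.
  y = 3: RHS = 605 is not a perfect cube.
  y = -3: RHS = -583 is not a perfect cube.
Continuing the search up to |y| = 45 finds no solutions either.
No (x, y) in the scanned range satisfies the equation.

No integer solutions with |y| ≤ 45.


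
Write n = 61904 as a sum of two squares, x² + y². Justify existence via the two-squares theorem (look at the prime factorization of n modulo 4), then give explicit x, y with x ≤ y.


Step 1: Factor n = 61904 = 2^4 · 53 · 73.
Step 2: Check the mod-4 condition on each prime factor: 2 = 2 (special); 53 ≡ 1 (mod 4), exponent 1; 73 ≡ 1 (mod 4), exponent 1.
All primes ≡ 3 (mod 4) appear to even exponent (or don't appear), so by the two-squares theorem n IS expressible as a sum of two squares.
Step 3: Build a representation. Group n = k² · m with k = 4 and m = 53 · 73 = 3869 (a product of primes ≡ 1 (mod 4)); a representation of m scales to one of n via (k·x)² + (k·y)² = k²(x² + y²). Each prime p ≡ 1 (mod 4) is itself a sum of two squares; find a² by testing p − a² for a perfect square:
  53: 53 − 1² = 52, 53 − 2² = 49 = 7² ⇒ 53 = 2² + 7².
  73: 73 − 1² = 72, 73 − 2² = 69, 73 − 3² = 64 = 8² ⇒ 73 = 3² + 8².
  Combine using the Brahmagupta–Fibonacci identity (a² + b²)(c² + d²) = (ac − bd)² + (ad + bc)² = (ac + bd)² + (ad − bc)²:
  53 · 73 = 3869: from (2² + 7²)(3² + 8²), take (2·3 − 7·8, 2·8 + 7·3) = (6 − 56, 16 + 21) = (-50, 37); dropping signs (only squares matter) gives (50, 37); check 50² + 37² = 2500 + 1369 = 3869 ✓.
  Scale by k = 4: (4·50, 4·37) = (200, 148).
Step 4: Order so x ≤ y and verify: 148² + 200² = 21904 + 40000 = 61904 = n. ✓

n = 61904 = 148² + 200² (one valid representation with x ≤ y).


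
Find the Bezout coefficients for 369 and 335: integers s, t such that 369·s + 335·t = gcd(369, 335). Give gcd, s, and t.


Euclidean algorithm on (369, 335) — divide until remainder is 0:
  369 = 1 · 335 + 34
  335 = 9 · 34 + 29
  34 = 1 · 29 + 5
  29 = 5 · 5 + 4
  5 = 1 · 4 + 1
  4 = 4 · 1 + 0
gcd(369, 335) = 1.
Track Bezout coefficients alongside the remainders: start with r₀ = 369 = a·1 + b·0 (s = 1, t = 0) and r₁ = 335 = a·0 + b·1 (s = 0, t = 1); each new remainder r_{k+1} = r_{k-1} − q_k·r_k inherits s_{k+1} = s_{k-1} − q_k·s_k, t_{k+1} = t_{k-1} − q_k·t_k, so r_k = a·s_k + b·t_k at every step:
  q = 1: r = 34, s = 1 − 1·0 = 1, t = 0 − 1·1 = -1  (check: 369·1 + 335·(-1) = 34)
  q = 9: r = 29, s = 0 − 9·1 = -9, t = 1 − 9·(-1) = 10  (check: 369·(-9) + 335·10 = 29)
  q = 1: r = 5, s = 1 − 1·(-9) = 10, t = -1 − 1·10 = -11  (check: 369·10 + 335·(-11) = 5)
  q = 5: r = 4, s = -9 − 5·10 = -59, t = 10 − 5·(-11) = 65  (check: 369·(-59) + 335·65 = 4)
  q = 1: r = 1, s = 10 − 1·(-59) = 69, t = -11 − 1·65 = -76  (check: 369·69 + 335·(-76) = 1)
The row with r = 1 (the gcd) gives the Bezout coefficients s = 69, t = -76.
Result: 369 · (69) + 335 · (-76) = 1.

gcd(369, 335) = 1; s = 69, t = -76 (check: 369·69 + 335·(-76) = 1).


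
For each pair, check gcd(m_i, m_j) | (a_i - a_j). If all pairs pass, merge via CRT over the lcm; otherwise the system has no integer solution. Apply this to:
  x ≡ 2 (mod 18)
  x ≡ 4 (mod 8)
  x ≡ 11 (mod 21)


Moduli 18, 8, 21 are not pairwise coprime, so CRT works modulo lcm(m_i) when all pairwise compatibility conditions hold.
Pairwise compatibility: gcd(m_i, m_j) must divide a_i - a_j for every pair.
Merge one congruence at a time:
  Start: x ≡ 2 (mod 18).
  Combine with x ≡ 4 (mod 8): gcd(18, 8) = 2; 4 - 2 = 2, which IS divisible by 2, so compatible.
    Write x = 2 + 18·t and substitute into x ≡ 4 (mod 8): 18·t ≡ 4 − 2 = 2 (mod 8).
    Divide the congruence (and modulus) by g = 2: 9·t ≡ 1 (mod 4).
    Reduce coefficients mod 4: 1·t ≡ 1 (mod 4).
    So t ≡ 1 (mod 4).
    Then x = 2 + 18·1 = 20, valid modulo lcm(18, 8) = 72: x ≡ 20 (mod 72).
  Combine with x ≡ 11 (mod 21): gcd(72, 21) = 3; 11 - 20 = -9, which IS divisible by 3, so compatible.
    Write x = 20 + 72·t and substitute into x ≡ 11 (mod 21): 72·t ≡ 11 − 20 = -9 (mod 21).
    Divide the congruence (and modulus) by g = 3: 24·t ≡ -3 (mod 7).
    Reduce coefficients mod 7: 3·t ≡ 4 (mod 7).
    The inverse of 3 mod 7 is 5 (since 3·5 = 15 = 2·7 + 1), so t ≡ 5·4 = 20 ≡ 6 (mod 7).
    Then x = 20 + 72·6 = 452, valid modulo lcm(72, 21) = 504: x ≡ 452 (mod 504).
Verify: 452 mod 18 = 2, 452 mod 8 = 4, 452 mod 21 = 11.

x ≡ 452 (mod 504).


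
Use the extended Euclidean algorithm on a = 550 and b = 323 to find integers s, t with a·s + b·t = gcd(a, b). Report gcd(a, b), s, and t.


Euclidean algorithm on (550, 323) — divide until remainder is 0:
  550 = 1 · 323 + 227
  323 = 1 · 227 + 96
  227 = 2 · 96 + 35
  96 = 2 · 35 + 26
  35 = 1 · 26 + 9
  26 = 2 · 9 + 8
  9 = 1 · 8 + 1
  8 = 8 · 1 + 0
gcd(550, 323) = 1.
Track Bezout coefficients alongside the remainders: start with r₀ = 550 = a·1 + b·0 (s = 1, t = 0) and r₁ = 323 = a·0 + b·1 (s = 0, t = 1); each new remainder r_{k+1} = r_{k-1} − q_k·r_k inherits s_{k+1} = s_{k-1} − q_k·s_k, t_{k+1} = t_{k-1} − q_k·t_k, so r_k = a·s_k + b·t_k at every step:
  q = 1: r = 227, s = 1 − 1·0 = 1, t = 0 − 1·1 = -1  (check: 550·1 + 323·(-1) = 227)
  q = 1: r = 96, s = 0 − 1·1 = -1, t = 1 − 1·(-1) = 2  (check: 550·(-1) + 323·2 = 96)
  q = 2: r = 35, s = 1 − 2·(-1) = 3, t = -1 − 2·2 = -5  (check: 550·3 + 323·(-5) = 35)
  q = 2: r = 26, s = -1 − 2·3 = -7, t = 2 − 2·(-5) = 12  (check: 550·(-7) + 323·12 = 26)
  q = 1: r = 9, s = 3 − 1·(-7) = 10, t = -5 − 1·12 = -17  (check: 550·10 + 323·(-17) = 9)
  q = 2: r = 8, s = -7 − 2·10 = -27, t = 12 − 2·(-17) = 46  (check: 550·(-27) + 323·46 = 8)
  q = 1: r = 1, s = 10 − 1·(-27) = 37, t = -17 − 1·46 = -63  (check: 550·37 + 323·(-63) = 1)
The row with r = 1 (the gcd) gives the Bezout coefficients s = 37, t = -63.
Result: 550 · (37) + 323 · (-63) = 1.

gcd(550, 323) = 1; s = 37, t = -63 (check: 550·37 + 323·(-63) = 1).


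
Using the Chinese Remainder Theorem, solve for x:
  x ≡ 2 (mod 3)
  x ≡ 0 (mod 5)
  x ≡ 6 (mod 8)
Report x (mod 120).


Moduli 3, 5, 8 are pairwise coprime; by CRT there is a unique solution modulo M = 3 · 5 · 8 = 120.
Solve pairwise, accumulating the modulus:
  Start with x ≡ 2 (mod 3).
  Combine with x ≡ 0 (mod 5): since gcd(3, 5) = 1, we get a unique residue mod 15.
    Write x = 2 + 3·t and substitute into x ≡ 0 (mod 5): 3·t ≡ 0 − 2 = -2 (mod 5).
    Reduce coefficients mod 5: 3·t ≡ 3 (mod 5).
    The inverse of 3 mod 5 is 2 (since 3·2 = 6 = 1·5 + 1), so t ≡ 2·3 = 6 ≡ 1 (mod 5).
    Then x = 2 + 3·1 = 5, valid modulo lcm(3, 5) = 15: x ≡ 5 (mod 15).
  Combine with x ≡ 6 (mod 8): since gcd(15, 8) = 1, we get a unique residue mod 120.
    Write x = 5 + 15·t and substitute into x ≡ 6 (mod 8): 15·t ≡ 6 − 5 = 1 (mod 8).
    Reduce coefficients mod 8: 7·t ≡ 1 (mod 8).
    The inverse of 7 mod 8 is 7 (since 7·7 = 49 = 6·8 + 1), so t ≡ 7·1 = 7 ≡ 7 (mod 8).
    Then x = 5 + 15·7 = 110, valid modulo lcm(15, 8) = 120: x ≡ 110 (mod 120).
Verify: 110 mod 3 = 2 ✓, 110 mod 5 = 0 ✓, 110 mod 8 = 6 ✓.

x ≡ 110 (mod 120).


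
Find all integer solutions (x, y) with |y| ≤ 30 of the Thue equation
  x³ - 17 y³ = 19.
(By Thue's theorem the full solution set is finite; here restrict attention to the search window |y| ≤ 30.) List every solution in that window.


The equation is x³ - 17y³ = 19. For fixed y, x³ = 17·y³ + 19, so a solution requires the RHS to be a perfect cube.
Strategy: iterate y from -30 to 30, compute RHS = 17·y³ + 19, and check whether it is a (positive or negative) perfect cube.
Check small values of y:
  y = 0: RHS = 19 is not a perfect cube.
  y = 1: RHS = 36 is not a perfect cube.
  y = -1: RHS = 2 is not a perfect cube.
  y = 2: RHS = 155 is not a perfect cube.
  y = -2: RHS = -117 is not a perfect cube.
  y = 3: RHS = 478 is not a perfect cube.
  y = -3: RHS = -440 is not a perfect cube.
Continuing the search up to |y| = 30 finds no solutions either.
No (x, y) in the scanned range satisfies the equation.

No integer solutions with |y| ≤ 30.


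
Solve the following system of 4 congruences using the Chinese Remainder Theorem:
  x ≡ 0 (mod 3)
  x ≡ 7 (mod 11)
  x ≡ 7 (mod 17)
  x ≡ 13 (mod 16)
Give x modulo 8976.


Product of moduli M = 3 · 11 · 17 · 16 = 8976.
Merge one congruence at a time:
  Start: x ≡ 0 (mod 3).
  Combine with x ≡ 7 (mod 11); new modulus lcm = 33.
    Write x = 0 + 3·t and substitute into x ≡ 7 (mod 11): 3·t ≡ 7 − 0 = 7 (mod 11).
    The inverse of 3 mod 11 is 4 (since 3·4 = 12 = 1·11 + 1), so t ≡ 4·7 = 28 ≡ 6 (mod 11).
    Then x = 0 + 3·6 = 18, valid modulo lcm(3, 11) = 33: x ≡ 18 (mod 33).
  Combine with x ≡ 7 (mod 17); new modulus lcm = 561.
    Write x = 18 + 33·t and substitute into x ≡ 7 (mod 17): 33·t ≡ 7 − 18 = -11 (mod 17).
    Reduce coefficients mod 17: 16·t ≡ 6 (mod 17).
    The inverse of 16 mod 17 is 16 (since 16·16 = 256 = 15·17 + 1), so t ≡ 16·6 = 96 ≡ 11 (mod 17).
    Then x = 18 + 33·11 = 381, valid modulo lcm(33, 17) = 561: x ≡ 381 (mod 561).
  Combine with x ≡ 13 (mod 16); new modulus lcm = 8976.
    Write x = 381 + 561·t and substitute into x ≡ 13 (mod 16): 561·t ≡ 13 − 381 = -368 (mod 16).
    Reduce coefficients mod 16: 1·t ≡ 0 (mod 16).
    So t ≡ 0 (mod 16).
    Then x = 381 + 561·0 = 381, valid modulo lcm(561, 16) = 8976: x ≡ 381 (mod 8976).
Verify against each original: 381 mod 3 = 0, 381 mod 11 = 7, 381 mod 17 = 7, 381 mod 16 = 13.

x ≡ 381 (mod 8976).


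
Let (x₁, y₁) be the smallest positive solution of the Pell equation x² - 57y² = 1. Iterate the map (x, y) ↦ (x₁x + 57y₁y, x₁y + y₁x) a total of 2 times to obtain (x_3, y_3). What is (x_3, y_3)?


Step 1: Find the fundamental solution (x₁, y₁) of x² - 57y² = 1.
  Expand √57 as a continued fraction. a₀ = ⌊√57⌋ = 7; iterate m_{k+1} = d_k·a_k − m_k, d_{k+1} = (57 − m_{k+1}²)/d_k, a_{k+1} = ⌊(a₀ + m_{k+1})/d_{k+1}⌋ (starting m₀ = 0, d₀ = 1), with convergents p_k = a_k·p_{k-1} + p_{k-2}, q_k = a_k·q_{k-1} + q_{k-2} (p₋₁ = 1, q₋₁ = 0):
  k = 0: a₀ = 7; p₀/q₀ = 7/1; p₀² − 57·q₀² = 49 − 57 = -8.
  k = 1: m = 7, d = 8, a = ⌊(7 + 7)/8⌋ = 1; p/q = (1·7 + 1)/(1·1 + 0) = 8/1; p² − 57·q² = 64 − 57 = 7.
  k = 2: m = 1, d = 7, a = ⌊(7 + 1)/7⌋ = 1; p/q = (1·8 + 7)/(1·1 + 1) = 15/2; p² − 57·q² = 225 − 228 = -3.
  k = 3: m = 6, d = 3, a = ⌊(7 + 6)/3⌋ = 4; p/q = (4·15 + 8)/(4·2 + 1) = 68/9; p² − 57·q² = 4624 − 4617 = 7.
  k = 4: m = 6, d = 7, a = ⌊(7 + 6)/7⌋ = 1; p/q = (1·68 + 15)/(1·9 + 2) = 83/11; p² − 57·q² = 6889 − 6897 = -8.
  k = 5: m = 1, d = 8, a = ⌊(7 + 1)/8⌋ = 1; p/q = (1·83 + 68)/(1·11 + 9) = 151/20; p² − 57·q² = 22801 − 22800 = 1.
  The first convergent with p² − 57·q² = 1 gives the fundamental solution (x₁, y₁) = (151, 20).
Step 2: Apply the recurrence (x_{n+1}, y_{n+1}) = (x₁x_n + 57y₁y_n, x₁y_n + y₁x_n) repeatedly.
  From (x_1, y_1) = (151, 20): x_2 = 151·151 + 57·20·20 = 45601; y_2 = 151·20 + 20·151 = 6040.
  From (x_2, y_2) = (45601, 6040): x_3 = 151·45601 + 57·20·6040 = 13771351; y_3 = 151·6040 + 20·45601 = 1824060.
Step 3: Verify x_3² - 57·y_3² = 189650108365201 - 189650108365200 = 1 (should be 1). ✓

(x_1, y_1) = (151, 20); (x_3, y_3) = (13771351, 1824060).


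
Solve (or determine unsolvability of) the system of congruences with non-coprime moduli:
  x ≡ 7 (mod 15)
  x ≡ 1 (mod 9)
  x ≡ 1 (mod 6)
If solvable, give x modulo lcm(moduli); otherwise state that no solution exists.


Moduli 15, 9, 6 are not pairwise coprime, so CRT works modulo lcm(m_i) when all pairwise compatibility conditions hold.
Pairwise compatibility: gcd(m_i, m_j) must divide a_i - a_j for every pair.
Merge one congruence at a time:
  Start: x ≡ 7 (mod 15).
  Combine with x ≡ 1 (mod 9): gcd(15, 9) = 3; 1 - 7 = -6, which IS divisible by 3, so compatible.
    Write x = 7 + 15·t and substitute into x ≡ 1 (mod 9): 15·t ≡ 1 − 7 = -6 (mod 9).
    Divide the congruence (and modulus) by g = 3: 5·t ≡ -2 (mod 3).
    Reduce coefficients mod 3: 2·t ≡ 1 (mod 3).
    The inverse of 2 mod 3 is 2 (since 2·2 = 4 = 1·3 + 1), so t ≡ 2·1 = 2 ≡ 2 (mod 3).
    Then x = 7 + 15·2 = 37, valid modulo lcm(15, 9) = 45: x ≡ 37 (mod 45).
  Combine with x ≡ 1 (mod 6): gcd(45, 6) = 3; 1 - 37 = -36, which IS divisible by 3, so compatible.
    Write x = 37 + 45·t and substitute into x ≡ 1 (mod 6): 45·t ≡ 1 − 37 = -36 (mod 6).
    Divide the congruence (and modulus) by g = 3: 15·t ≡ -12 (mod 2).
    Reduce coefficients mod 2: 1·t ≡ 0 (mod 2).
    So t ≡ 0 (mod 2).
    Then x = 37 + 45·0 = 37, valid modulo lcm(45, 6) = 90: x ≡ 37 (mod 90).
Verify: 37 mod 15 = 7, 37 mod 9 = 1, 37 mod 6 = 1.

x ≡ 37 (mod 90).


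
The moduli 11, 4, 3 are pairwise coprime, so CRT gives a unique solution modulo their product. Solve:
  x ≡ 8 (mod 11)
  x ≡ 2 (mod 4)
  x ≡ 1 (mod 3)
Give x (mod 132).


Moduli 11, 4, 3 are pairwise coprime; by CRT there is a unique solution modulo M = 11 · 4 · 3 = 132.
Solve pairwise, accumulating the modulus:
  Start with x ≡ 8 (mod 11).
  Combine with x ≡ 2 (mod 4): since gcd(11, 4) = 1, we get a unique residue mod 44.
    Write x = 8 + 11·t and substitute into x ≡ 2 (mod 4): 11·t ≡ 2 − 8 = -6 (mod 4).
    Reduce coefficients mod 4: 3·t ≡ 2 (mod 4).
    The inverse of 3 mod 4 is 3 (since 3·3 = 9 = 2·4 + 1), so t ≡ 3·2 = 6 ≡ 2 (mod 4).
    Then x = 8 + 11·2 = 30, valid modulo lcm(11, 4) = 44: x ≡ 30 (mod 44).
  Combine with x ≡ 1 (mod 3): since gcd(44, 3) = 1, we get a unique residue mod 132.
    Write x = 30 + 44·t and substitute into x ≡ 1 (mod 3): 44·t ≡ 1 − 30 = -29 (mod 3).
    Reduce coefficients mod 3: 2·t ≡ 1 (mod 3).
    The inverse of 2 mod 3 is 2 (since 2·2 = 4 = 1·3 + 1), so t ≡ 2·1 = 2 ≡ 2 (mod 3).
    Then x = 30 + 44·2 = 118, valid modulo lcm(44, 3) = 132: x ≡ 118 (mod 132).
Verify: 118 mod 11 = 8 ✓, 118 mod 4 = 2 ✓, 118 mod 3 = 1 ✓.

x ≡ 118 (mod 132).


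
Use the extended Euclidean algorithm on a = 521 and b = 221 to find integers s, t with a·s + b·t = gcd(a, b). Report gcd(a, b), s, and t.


Euclidean algorithm on (521, 221) — divide until remainder is 0:
  521 = 2 · 221 + 79
  221 = 2 · 79 + 63
  79 = 1 · 63 + 16
  63 = 3 · 16 + 15
  16 = 1 · 15 + 1
  15 = 15 · 1 + 0
gcd(521, 221) = 1.
Track Bezout coefficients alongside the remainders: start with r₀ = 521 = a·1 + b·0 (s = 1, t = 0) and r₁ = 221 = a·0 + b·1 (s = 0, t = 1); each new remainder r_{k+1} = r_{k-1} − q_k·r_k inherits s_{k+1} = s_{k-1} − q_k·s_k, t_{k+1} = t_{k-1} − q_k·t_k, so r_k = a·s_k + b·t_k at every step:
  q = 2: r = 79, s = 1 − 2·0 = 1, t = 0 − 2·1 = -2  (check: 521·1 + 221·(-2) = 79)
  q = 2: r = 63, s = 0 − 2·1 = -2, t = 1 − 2·(-2) = 5  (check: 521·(-2) + 221·5 = 63)
  q = 1: r = 16, s = 1 − 1·(-2) = 3, t = -2 − 1·5 = -7  (check: 521·3 + 221·(-7) = 16)
  q = 3: r = 15, s = -2 − 3·3 = -11, t = 5 − 3·(-7) = 26  (check: 521·(-11) + 221·26 = 15)
  q = 1: r = 1, s = 3 − 1·(-11) = 14, t = -7 − 1·26 = -33  (check: 521·14 + 221·(-33) = 1)
The row with r = 1 (the gcd) gives the Bezout coefficients s = 14, t = -33.
Result: 521 · (14) + 221 · (-33) = 1.

gcd(521, 221) = 1; s = 14, t = -33 (check: 521·14 + 221·(-33) = 1).
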